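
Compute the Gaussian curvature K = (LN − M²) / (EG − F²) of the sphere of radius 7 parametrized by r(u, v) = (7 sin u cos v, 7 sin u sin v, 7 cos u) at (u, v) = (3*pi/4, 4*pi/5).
K = 1/49

Coefficients of the first fundamental form: E = 49, F = 0, G = 49*sin(u)^2.
Coefficients of the second fundamental form: L = -7*sin(u)/Abs(sin(u)), M = 0, N = -7*sin(u)^3/Abs(sin(u)).
Assemble K = (LN − M²)/(EG − F²) = 1/49. At (u, v) = (3*pi/4, 4*pi/5): K = 1/49.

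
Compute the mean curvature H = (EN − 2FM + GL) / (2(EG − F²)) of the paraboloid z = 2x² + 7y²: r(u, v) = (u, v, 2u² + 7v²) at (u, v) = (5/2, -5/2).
H = 27*sqrt(1326)/15028

With E = 16*u^2 + 1, F = 56*u*v, G = 196*v^2 + 1, L = 4/sqrt(16*u^2 + 196*v^2 + 1), M = 0, N = 14/sqrt(16*u^2 + 196*v^2 + 1), assemble
  H = (EN − 2FM + GL) / (2(EG − F²)) = (112*u^2 + 392*v^2 + 9)/(16*u^2 + 196*v^2 + 1)^(3/2).
At (u, v) = (5/2, -5/2): H = 27*sqrt(1326)/15028.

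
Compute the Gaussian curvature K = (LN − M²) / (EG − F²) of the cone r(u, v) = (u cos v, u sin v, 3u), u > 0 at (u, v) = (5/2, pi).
K = 0

Coefficients of the first fundamental form: E = 10, F = 0, G = u^2.
Coefficients of the second fundamental form: L = 0, M = 0, N = 3*sqrt(10)*u^2/(10*Abs(u)).
Assemble K = (LN − M²)/(EG − F²) = 0. At (u, v) = (5/2, pi): K = 0.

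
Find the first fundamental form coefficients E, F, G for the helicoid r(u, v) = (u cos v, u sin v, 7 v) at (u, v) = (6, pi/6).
E = 1;  F = 0;  G = 85

Partials: r_u = (cos(v), sin(v), 0), r_v = (-u*sin(v), u*cos(v), 7). As functions of (u, v):
  E = r_u · r_u = 1,
  F = r_u · r_v = 0,
  G = r_v · r_v = u^2 + 49.
Evaluating at (u, v) = (6, pi/6): E = 1, F = 0, G = 85.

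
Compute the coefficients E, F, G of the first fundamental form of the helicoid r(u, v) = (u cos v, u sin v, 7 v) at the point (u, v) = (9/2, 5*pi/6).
E = 1;  F = 0;  G = 277/4

Partials: r_u = (cos(v), sin(v), 0), r_v = (-u*sin(v), u*cos(v), 7). As functions of (u, v):
  E = r_u · r_u = 1,
  F = r_u · r_v = 0,
  G = r_v · r_v = u^2 + 49.
Evaluating at (u, v) = (9/2, 5*pi/6): E = 1, F = 0, G = 277/4.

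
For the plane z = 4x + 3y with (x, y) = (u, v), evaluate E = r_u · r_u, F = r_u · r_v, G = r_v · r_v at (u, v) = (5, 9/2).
E = 17;  F = 12;  G = 10

Partials: r_u = (1, 0, 4), r_v = (0, 1, 3). As functions of (u, v):
  E = r_u · r_u = 17,
  F = r_u · r_v = 12,
  G = r_v · r_v = 10.
Evaluating at (u, v) = (5, 9/2): E = 17, F = 12, G = 10.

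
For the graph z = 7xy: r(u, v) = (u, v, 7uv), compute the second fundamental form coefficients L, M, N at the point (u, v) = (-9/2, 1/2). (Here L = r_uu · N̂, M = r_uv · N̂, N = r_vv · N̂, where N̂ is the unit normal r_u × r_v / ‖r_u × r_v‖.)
L = 0;  M = 7*sqrt(4022)/2011;  N = 0

Compute the unit normal N̂(u, v) = (-7*v/sqrt(49*u^2 + 49*v^2 + 1), -7*u/sqrt(49*u^2 + 49*v^2 + 1), 1/sqrt(49*u^2 + 49*v^2 + 1)), and the second partials r_uu, r_uv, r_vv. Take dot products:
  L(u, v) = r_uu · N̂ = 0,
  M(u, v) = r_uv · N̂ = 7/sqrt(49*u^2 + 49*v^2 + 1),
  N(u, v) = r_vv · N̂ = 0.
Evaluating at (u, v) = (-9/2, 1/2):
  L = 0, M = 7*sqrt(4022)/2011, N = 0.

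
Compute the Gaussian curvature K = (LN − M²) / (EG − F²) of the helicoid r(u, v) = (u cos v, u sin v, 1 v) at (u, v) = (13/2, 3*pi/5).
K = -16/29929

Coefficients of the first fundamental form: E = 1, F = 0, G = u^2 + 1.
Coefficients of the second fundamental form: L = 0, M = -1/sqrt(u^2 + 1), N = 0.
Assemble K = (LN − M²)/(EG − F²) = -1/(u^2 + 1)^2. At (u, v) = (13/2, 3*pi/5): K = -16/29929.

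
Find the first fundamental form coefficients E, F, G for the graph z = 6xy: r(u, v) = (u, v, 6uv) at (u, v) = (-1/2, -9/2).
E = 730;  F = 81;  G = 10

Partials: r_u = (1, 0, 6*v), r_v = (0, 1, 6*u). As functions of (u, v):
  E = r_u · r_u = 36*v^2 + 1,
  F = r_u · r_v = 36*u*v,
  G = r_v · r_v = 36*u^2 + 1.
Evaluating at (u, v) = (-1/2, -9/2): E = 730, F = 81, G = 10.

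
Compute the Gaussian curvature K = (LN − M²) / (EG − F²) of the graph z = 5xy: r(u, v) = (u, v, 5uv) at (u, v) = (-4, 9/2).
K = -400/13169641

Coefficients of the first fundamental form: E = 25*v^2 + 1, F = 25*u*v, G = 25*u^2 + 1.
Coefficients of the second fundamental form: L = 0, M = 5/sqrt(25*u^2 + 25*v^2 + 1), N = 0.
Assemble K = (LN − M²)/(EG − F²) = -25/(625*u^4 + 1250*u^2*v^2 + 50*u^2 + 625*v^4 + 50*v^2 + 1). At (u, v) = (-4, 9/2): K = -400/13169641.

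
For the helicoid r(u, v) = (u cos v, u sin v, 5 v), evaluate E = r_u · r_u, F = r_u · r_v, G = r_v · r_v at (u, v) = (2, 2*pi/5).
E = 1;  F = 0;  G = 29

Partials: r_u = (cos(v), sin(v), 0), r_v = (-u*sin(v), u*cos(v), 5). As functions of (u, v):
  E = r_u · r_u = 1,
  F = r_u · r_v = 0,
  G = r_v · r_v = u^2 + 25.
Evaluating at (u, v) = (2, 2*pi/5): E = 1, F = 0, G = 29.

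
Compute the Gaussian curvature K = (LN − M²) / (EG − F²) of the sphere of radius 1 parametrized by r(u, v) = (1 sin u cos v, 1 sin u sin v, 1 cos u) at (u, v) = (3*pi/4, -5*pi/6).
K = 1

Coefficients of the first fundamental form: E = 1, F = 0, G = sin(u)^2.
Coefficients of the second fundamental form: L = -sin(u)/Abs(sin(u)), M = 0, N = -sin(u)^3/Abs(sin(u)).
Assemble K = (LN − M²)/(EG − F²) = 1. At (u, v) = (3*pi/4, -5*pi/6): K = 1.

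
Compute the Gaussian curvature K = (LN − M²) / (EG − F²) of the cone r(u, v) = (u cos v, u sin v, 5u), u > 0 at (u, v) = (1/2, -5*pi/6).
K = 0

Coefficients of the first fundamental form: E = 26, F = 0, G = u^2.
Coefficients of the second fundamental form: L = 0, M = 0, N = 5*sqrt(26)*u^2/(26*Abs(u)).
Assemble K = (LN − M²)/(EG − F²) = 0. At (u, v) = (1/2, -5*pi/6): K = 0.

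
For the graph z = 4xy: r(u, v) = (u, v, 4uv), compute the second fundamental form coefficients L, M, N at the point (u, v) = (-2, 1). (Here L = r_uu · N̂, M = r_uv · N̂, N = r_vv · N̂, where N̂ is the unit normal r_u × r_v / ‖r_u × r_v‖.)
L = 0;  M = 4/9;  N = 0

Compute the unit normal N̂(u, v) = (-4*v/sqrt(16*u^2 + 16*v^2 + 1), -4*u/sqrt(16*u^2 + 16*v^2 + 1), 1/sqrt(16*u^2 + 16*v^2 + 1)), and the second partials r_uu, r_uv, r_vv. Take dot products:
  L(u, v) = r_uu · N̂ = 0,
  M(u, v) = r_uv · N̂ = 4/sqrt(16*u^2 + 16*v^2 + 1),
  N(u, v) = r_vv · N̂ = 0.
Evaluating at (u, v) = (-2, 1):
  L = 0, M = 4/9, N = 0.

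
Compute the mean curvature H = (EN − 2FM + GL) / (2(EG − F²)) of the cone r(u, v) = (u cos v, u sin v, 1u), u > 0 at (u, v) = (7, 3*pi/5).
H = sqrt(2)/28

With E = 2, F = 0, G = u^2, L = 0, M = 0, N = sqrt(2)*u^2/(2*Abs(u)), assemble
  H = (EN − 2FM + GL) / (2(EG − F²)) = sqrt(2)/(4*Abs(u)).
At (u, v) = (7, 3*pi/5): H = sqrt(2)/28.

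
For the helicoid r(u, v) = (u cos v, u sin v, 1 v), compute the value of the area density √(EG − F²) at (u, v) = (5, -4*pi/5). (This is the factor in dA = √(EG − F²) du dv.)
√(EG − F²)|_{(5, -4*pi/5)} = sqrt(26)

E = 1, F = 0, G = u^2 + 1, so EG − F² = u^2 + 1. Taking the positive square root: √(EG − F²) = sqrt(u^2 + 1). At (u, v) = (5, -4*pi/5): sqrt(26).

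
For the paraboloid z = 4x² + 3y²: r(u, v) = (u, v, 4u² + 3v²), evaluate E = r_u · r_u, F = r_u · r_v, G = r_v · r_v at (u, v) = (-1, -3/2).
E = 65;  F = 72;  G = 82

Partials: r_u = (1, 0, 8*u), r_v = (0, 1, 6*v). As functions of (u, v):
  E = r_u · r_u = 64*u^2 + 1,
  F = r_u · r_v = 48*u*v,
  G = r_v · r_v = 36*v^2 + 1.
Evaluating at (u, v) = (-1, -3/2): E = 65, F = 72, G = 82.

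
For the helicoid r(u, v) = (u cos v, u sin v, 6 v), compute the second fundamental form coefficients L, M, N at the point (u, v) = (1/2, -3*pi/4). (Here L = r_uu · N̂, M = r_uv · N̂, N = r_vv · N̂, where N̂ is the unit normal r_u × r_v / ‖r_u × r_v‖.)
L = 0;  M = -12*sqrt(145)/145;  N = 0

Compute the unit normal N̂(u, v) = (6*sin(v)/sqrt(u^2 + 36), -6*cos(v)/sqrt(u^2 + 36), u/sqrt(u^2 + 36)), and the second partials r_uu, r_uv, r_vv. Take dot products:
  L(u, v) = r_uu · N̂ = 0,
  M(u, v) = r_uv · N̂ = -6/sqrt(u^2 + 36),
  N(u, v) = r_vv · N̂ = 0.
Evaluating at (u, v) = (1/2, -3*pi/4):
  L = 0, M = -12*sqrt(145)/145, N = 0.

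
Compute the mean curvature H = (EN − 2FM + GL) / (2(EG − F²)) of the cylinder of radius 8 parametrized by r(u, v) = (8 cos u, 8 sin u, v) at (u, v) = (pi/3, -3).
H = -1/16

With E = 64, F = 0, G = 1, L = -8, M = 0, N = 0, assemble
  H = (EN − 2FM + GL) / (2(EG − F²)) = -1/16.
At (u, v) = (pi/3, -3): H = -1/16.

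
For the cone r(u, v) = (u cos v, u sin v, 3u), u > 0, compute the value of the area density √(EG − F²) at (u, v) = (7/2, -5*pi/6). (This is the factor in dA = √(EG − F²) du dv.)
√(EG − F²)|_{(7/2, -5*pi/6)} = 7*sqrt(10)/2

E = 10, F = 0, G = u^2, so EG − F² = 10*u^2. Taking the positive square root: √(EG − F²) = sqrt(10)*Abs(u). At (u, v) = (7/2, -5*pi/6): 7*sqrt(10)/2.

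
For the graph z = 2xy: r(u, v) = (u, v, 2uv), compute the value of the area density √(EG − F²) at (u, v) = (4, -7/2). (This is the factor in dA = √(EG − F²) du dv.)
√(EG − F²)|_{(4, -7/2)} = sqrt(114)

E = 4*v^2 + 1, F = 4*u*v, G = 4*u^2 + 1, so EG − F² = 4*u^2 + 4*v^2 + 1. Taking the positive square root: √(EG − F²) = sqrt(4*u^2 + 4*v^2 + 1). At (u, v) = (4, -7/2): sqrt(114).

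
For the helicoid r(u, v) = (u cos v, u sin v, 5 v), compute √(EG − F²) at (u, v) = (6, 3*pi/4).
√(EG − F²)|_{(6, 3*pi/4)} = sqrt(61)

E = 1, F = 0, G = u^2 + 25; EG − F² = u^2 + 25; √(EG − F²) = sqrt(u^2 + 25). At the given point: sqrt(61).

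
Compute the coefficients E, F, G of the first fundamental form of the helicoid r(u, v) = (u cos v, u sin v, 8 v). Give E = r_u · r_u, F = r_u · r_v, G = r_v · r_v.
E = 1;  F = 0;  G = u^2 + 64

Compute partials: r_u = (cos(v), sin(v), 0), r_v = (-u*sin(v), u*cos(v), 8). Then
  E = r_u · r_u = 1,
  F = r_u · r_v = 0,
  G = r_v · r_v = u^2 + 64.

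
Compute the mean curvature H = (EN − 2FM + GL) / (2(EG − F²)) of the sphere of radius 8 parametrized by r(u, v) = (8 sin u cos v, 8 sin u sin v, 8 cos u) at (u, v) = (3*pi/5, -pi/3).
H = -1/8

With E = 64, F = 0, G = 64*sin(u)^2, L = -8*sin(u)/Abs(sin(u)), M = 0, N = -8*sin(u)^3/Abs(sin(u)), assemble
  H = (EN − 2FM + GL) / (2(EG − F²)) = -sin(u)/(8*Abs(sin(u))).
At (u, v) = (3*pi/5, -pi/3): H = -1/8.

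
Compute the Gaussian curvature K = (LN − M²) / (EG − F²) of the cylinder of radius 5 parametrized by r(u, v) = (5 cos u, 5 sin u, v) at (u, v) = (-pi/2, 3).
K = 0

Coefficients of the first fundamental form: E = 25, F = 0, G = 1.
Coefficients of the second fundamental form: L = -5, M = 0, N = 0.
Assemble K = (LN − M²)/(EG − F²) = 0. At (u, v) = (-pi/2, 3): K = 0.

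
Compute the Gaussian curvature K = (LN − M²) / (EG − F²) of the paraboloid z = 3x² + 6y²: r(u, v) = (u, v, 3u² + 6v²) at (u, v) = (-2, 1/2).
K = 72/32761

Coefficients of the first fundamental form: E = 36*u^2 + 1, F = 72*u*v, G = 144*v^2 + 1.
Coefficients of the second fundamental form: L = 6/sqrt(36*u^2 + 144*v^2 + 1), M = 0, N = 12/sqrt(36*u^2 + 144*v^2 + 1).
Assemble K = (LN − M²)/(EG − F²) = 72/(1296*u^4 + 10368*u^2*v^2 + 72*u^2 + 20736*v^4 + 288*v^2 + 1). At (u, v) = (-2, 1/2): K = 72/32761.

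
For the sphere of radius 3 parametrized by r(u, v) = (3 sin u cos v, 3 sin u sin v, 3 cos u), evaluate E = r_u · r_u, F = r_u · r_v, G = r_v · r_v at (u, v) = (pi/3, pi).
E = 9;  F = 0;  G = 27/4

Partials: r_u = (3*cos(u)*cos(v), 3*sin(v)*cos(u), -3*sin(u)), r_v = (-3*sin(u)*sin(v), 3*sin(u)*cos(v), 0). As functions of (u, v):
  E = r_u · r_u = 9,
  F = r_u · r_v = 0,
  G = r_v · r_v = 9*sin(u)^2.
Evaluating at (u, v) = (pi/3, pi): E = 9, F = 0, G = 27/4.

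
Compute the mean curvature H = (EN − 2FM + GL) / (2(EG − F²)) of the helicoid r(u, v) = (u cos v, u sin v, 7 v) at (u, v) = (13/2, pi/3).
H = 0

With E = 1, F = 0, G = u^2 + 49, L = 0, M = -7/sqrt(u^2 + 49), N = 0, assemble
  H = (EN − 2FM + GL) / (2(EG − F²)) = 0.
At (u, v) = (13/2, pi/3): H = 0.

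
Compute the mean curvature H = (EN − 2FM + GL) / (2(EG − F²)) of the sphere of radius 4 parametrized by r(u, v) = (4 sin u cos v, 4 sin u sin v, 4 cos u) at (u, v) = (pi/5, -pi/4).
H = -1/4

With E = 16, F = 0, G = 16*sin(u)^2, L = -4*sin(u)/Abs(sin(u)), M = 0, N = -4*sin(u)^3/Abs(sin(u)), assemble
  H = (EN − 2FM + GL) / (2(EG − F²)) = -sin(u)/(4*Abs(sin(u))).
At (u, v) = (pi/5, -pi/4): H = -1/4.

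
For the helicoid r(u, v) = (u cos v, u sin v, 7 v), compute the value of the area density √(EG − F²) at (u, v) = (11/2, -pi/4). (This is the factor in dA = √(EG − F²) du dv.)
√(EG − F²)|_{(11/2, -pi/4)} = sqrt(317)/2

E = 1, F = 0, G = u^2 + 49, so EG − F² = u^2 + 49. Taking the positive square root: √(EG − F²) = sqrt(u^2 + 49). At (u, v) = (11/2, -pi/4): sqrt(317)/2.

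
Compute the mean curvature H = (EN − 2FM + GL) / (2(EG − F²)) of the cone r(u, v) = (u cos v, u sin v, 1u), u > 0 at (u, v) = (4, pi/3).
H = sqrt(2)/16

With E = 2, F = 0, G = u^2, L = 0, M = 0, N = sqrt(2)*u^2/(2*Abs(u)), assemble
  H = (EN − 2FM + GL) / (2(EG − F²)) = sqrt(2)/(4*Abs(u)).
At (u, v) = (4, pi/3): H = sqrt(2)/16.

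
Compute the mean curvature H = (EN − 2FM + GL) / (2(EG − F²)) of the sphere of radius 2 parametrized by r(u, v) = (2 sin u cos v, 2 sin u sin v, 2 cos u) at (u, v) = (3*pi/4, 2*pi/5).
H = -1/2

With E = 4, F = 0, G = 4*sin(u)^2, L = -2*sin(u)/Abs(sin(u)), M = 0, N = -2*sin(u)^3/Abs(sin(u)), assemble
  H = (EN − 2FM + GL) / (2(EG − F²)) = -sin(u)/(2*Abs(sin(u))).
At (u, v) = (3*pi/4, 2*pi/5): H = -1/2.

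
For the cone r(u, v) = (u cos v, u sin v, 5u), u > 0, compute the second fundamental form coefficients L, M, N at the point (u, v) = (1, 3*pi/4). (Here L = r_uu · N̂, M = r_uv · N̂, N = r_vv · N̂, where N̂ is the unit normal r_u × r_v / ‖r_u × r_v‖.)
L = 0;  M = 0;  N = 5*sqrt(26)/26

Compute the unit normal N̂(u, v) = (-5*sqrt(26)*u*cos(v)/(26*Abs(u)), -5*sqrt(26)*u*sin(v)/(26*Abs(u)), sqrt(26)*u/(26*Abs(u))), and the second partials r_uu, r_uv, r_vv. Take dot products:
  L(u, v) = r_uu · N̂ = 0,
  M(u, v) = r_uv · N̂ = 0,
  N(u, v) = r_vv · N̂ = 5*sqrt(26)*u^2/(26*Abs(u)).
Evaluating at (u, v) = (1, 3*pi/4):
  L = 0, M = 0, N = 5*sqrt(26)/26.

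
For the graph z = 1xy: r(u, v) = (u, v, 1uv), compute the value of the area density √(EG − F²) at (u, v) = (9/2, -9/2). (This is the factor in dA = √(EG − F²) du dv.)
√(EG − F²)|_{(9/2, -9/2)} = sqrt(166)/2

E = v^2 + 1, F = u*v, G = u^2 + 1, so EG − F² = u^2 + v^2 + 1. Taking the positive square root: √(EG − F²) = sqrt(u^2 + v^2 + 1). At (u, v) = (9/2, -9/2): sqrt(166)/2.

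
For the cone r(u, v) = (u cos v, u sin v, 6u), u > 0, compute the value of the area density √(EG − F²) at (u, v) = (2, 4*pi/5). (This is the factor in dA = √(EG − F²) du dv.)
√(EG − F²)|_{(2, 4*pi/5)} = 2*sqrt(37)

E = 37, F = 0, G = u^2, so EG − F² = 37*u^2. Taking the positive square root: √(EG − F²) = sqrt(37)*Abs(u). At (u, v) = (2, 4*pi/5): 2*sqrt(37).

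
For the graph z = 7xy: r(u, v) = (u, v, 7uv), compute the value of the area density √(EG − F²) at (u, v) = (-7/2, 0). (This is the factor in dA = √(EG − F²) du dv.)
√(EG − F²)|_{(-7/2, 0)} = sqrt(2405)/2

E = 49*v^2 + 1, F = 49*u*v, G = 49*u^2 + 1, so EG − F² = 49*u^2 + 49*v^2 + 1. Taking the positive square root: √(EG − F²) = sqrt(49*u^2 + 49*v^2 + 1). At (u, v) = (-7/2, 0): sqrt(2405)/2.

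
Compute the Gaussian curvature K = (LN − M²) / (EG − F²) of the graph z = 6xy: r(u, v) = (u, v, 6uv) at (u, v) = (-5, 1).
K = -36/877969

Coefficients of the first fundamental form: E = 36*v^2 + 1, F = 36*u*v, G = 36*u^2 + 1.
Coefficients of the second fundamental form: L = 0, M = 6/sqrt(36*u^2 + 36*v^2 + 1), N = 0.
Assemble K = (LN − M²)/(EG − F²) = -36/(1296*u^4 + 2592*u^2*v^2 + 72*u^2 + 1296*v^4 + 72*v^2 + 1). At (u, v) = (-5, 1): K = -36/877969.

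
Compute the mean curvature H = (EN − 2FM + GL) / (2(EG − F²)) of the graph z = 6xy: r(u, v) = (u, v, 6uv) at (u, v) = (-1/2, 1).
H = 27*sqrt(46)/529

With E = 36*v^2 + 1, F = 36*u*v, G = 36*u^2 + 1, L = 0, M = 6/sqrt(36*u^2 + 36*v^2 + 1), N = 0, assemble
  H = (EN − 2FM + GL) / (2(EG − F²)) = -216*u*v/(36*u^2 + 36*v^2 + 1)^(3/2).
At (u, v) = (-1/2, 1): H = 27*sqrt(46)/529.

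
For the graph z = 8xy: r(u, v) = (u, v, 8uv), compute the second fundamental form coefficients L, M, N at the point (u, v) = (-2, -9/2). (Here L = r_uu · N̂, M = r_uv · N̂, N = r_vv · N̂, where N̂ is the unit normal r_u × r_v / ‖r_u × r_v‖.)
L = 0;  M = 8*sqrt(1553)/1553;  N = 0

Compute the unit normal N̂(u, v) = (-8*v/sqrt(64*u^2 + 64*v^2 + 1), -8*u/sqrt(64*u^2 + 64*v^2 + 1), 1/sqrt(64*u^2 + 64*v^2 + 1)), and the second partials r_uu, r_uv, r_vv. Take dot products:
  L(u, v) = r_uu · N̂ = 0,
  M(u, v) = r_uv · N̂ = 8/sqrt(64*u^2 + 64*v^2 + 1),
  N(u, v) = r_vv · N̂ = 0.
Evaluating at (u, v) = (-2, -9/2):
  L = 0, M = 8*sqrt(1553)/1553, N = 0.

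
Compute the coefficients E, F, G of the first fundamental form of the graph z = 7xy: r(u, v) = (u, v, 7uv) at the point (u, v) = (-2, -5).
E = 1226;  F = 490;  G = 197

Partials: r_u = (1, 0, 7*v), r_v = (0, 1, 7*u). As functions of (u, v):
  E = r_u · r_u = 49*v^2 + 1,
  F = r_u · r_v = 49*u*v,
  G = r_v · r_v = 49*u^2 + 1.
Evaluating at (u, v) = (-2, -5): E = 1226, F = 490, G = 197.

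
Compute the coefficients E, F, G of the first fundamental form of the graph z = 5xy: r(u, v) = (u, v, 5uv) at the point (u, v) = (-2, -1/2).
E = 29/4;  F = 25;  G = 101

Partials: r_u = (1, 0, 5*v), r_v = (0, 1, 5*u). As functions of (u, v):
  E = r_u · r_u = 25*v^2 + 1,
  F = r_u · r_v = 25*u*v,
  G = r_v · r_v = 25*u^2 + 1.
Evaluating at (u, v) = (-2, -1/2): E = 29/4, F = 25, G = 101.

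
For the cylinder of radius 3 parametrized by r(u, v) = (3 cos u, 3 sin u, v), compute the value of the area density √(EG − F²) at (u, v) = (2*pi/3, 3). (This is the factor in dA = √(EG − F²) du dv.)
√(EG − F²)|_{(2*pi/3, 3)} = 3

E = 9, F = 0, G = 1, so EG − F² = 9. Taking the positive square root: √(EG − F²) = 3. At (u, v) = (2*pi/3, 3): 3.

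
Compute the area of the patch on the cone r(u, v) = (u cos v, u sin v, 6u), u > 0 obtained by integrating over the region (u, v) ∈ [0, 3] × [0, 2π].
Area = 9*sqrt(37)*pi

Area = ∫∫ √(EG − F²) du dv with √(EG − F²) = sqrt(37)*Abs(u). Integrating over [0, 3] × [0, 2π] gives 9*sqrt(37)*pi.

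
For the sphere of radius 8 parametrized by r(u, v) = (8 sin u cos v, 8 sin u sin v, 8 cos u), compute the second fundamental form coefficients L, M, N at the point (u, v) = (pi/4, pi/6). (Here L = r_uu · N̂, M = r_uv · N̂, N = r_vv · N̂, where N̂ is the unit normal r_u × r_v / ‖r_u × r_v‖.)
L = -8;  M = 0;  N = -4

Compute the unit normal N̂(u, v) = (sin(u)^2*cos(v)/Abs(sin(u)), sin(u)^2*sin(v)/Abs(sin(u)), sin(2*u)/(2*Abs(sin(u)))), and the second partials r_uu, r_uv, r_vv. Take dot products:
  L(u, v) = r_uu · N̂ = -8*sin(u)/Abs(sin(u)),
  M(u, v) = r_uv · N̂ = 0,
  N(u, v) = r_vv · N̂ = -8*sin(u)^3/Abs(sin(u)).
Evaluating at (u, v) = (pi/4, pi/6):
  L = -8, M = 0, N = -4.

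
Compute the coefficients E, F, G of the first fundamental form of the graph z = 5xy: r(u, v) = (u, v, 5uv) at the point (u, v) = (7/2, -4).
E = 401;  F = -350;  G = 1229/4

Partials: r_u = (1, 0, 5*v), r_v = (0, 1, 5*u). As functions of (u, v):
  E = r_u · r_u = 25*v^2 + 1,
  F = r_u · r_v = 25*u*v,
  G = r_v · r_v = 25*u^2 + 1.
Evaluating at (u, v) = (7/2, -4): E = 401, F = -350, G = 1229/4.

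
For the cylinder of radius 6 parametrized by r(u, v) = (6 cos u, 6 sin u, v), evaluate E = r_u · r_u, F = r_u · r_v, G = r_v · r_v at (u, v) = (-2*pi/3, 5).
E = 36;  F = 0;  G = 1

Partials: r_u = (-6*sin(u), 6*cos(u), 0), r_v = (0, 0, 1). As functions of (u, v):
  E = r_u · r_u = 36,
  F = r_u · r_v = 0,
  G = r_v · r_v = 1.
Evaluating at (u, v) = (-2*pi/3, 5): E = 36, F = 0, G = 1.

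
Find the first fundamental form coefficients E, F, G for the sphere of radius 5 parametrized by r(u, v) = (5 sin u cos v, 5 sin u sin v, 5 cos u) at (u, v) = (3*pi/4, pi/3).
E = 25;  F = 0;  G = 25/2

Partials: r_u = (5*cos(u)*cos(v), 5*sin(v)*cos(u), -5*sin(u)), r_v = (-5*sin(u)*sin(v), 5*sin(u)*cos(v), 0). As functions of (u, v):
  E = r_u · r_u = 25,
  F = r_u · r_v = 0,
  G = r_v · r_v = 25*sin(u)^2.
Evaluating at (u, v) = (3*pi/4, pi/3): E = 25, F = 0, G = 25/2.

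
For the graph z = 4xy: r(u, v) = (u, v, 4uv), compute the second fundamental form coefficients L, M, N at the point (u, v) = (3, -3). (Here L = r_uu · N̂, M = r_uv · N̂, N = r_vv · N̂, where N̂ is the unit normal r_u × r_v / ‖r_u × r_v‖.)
L = 0;  M = 4/17;  N = 0

Compute the unit normal N̂(u, v) = (-4*v/sqrt(16*u^2 + 16*v^2 + 1), -4*u/sqrt(16*u^2 + 16*v^2 + 1), 1/sqrt(16*u^2 + 16*v^2 + 1)), and the second partials r_uu, r_uv, r_vv. Take dot products:
  L(u, v) = r_uu · N̂ = 0,
  M(u, v) = r_uv · N̂ = 4/sqrt(16*u^2 + 16*v^2 + 1),
  N(u, v) = r_vv · N̂ = 0.
Evaluating at (u, v) = (3, -3):
  L = 0, M = 4/17, N = 0.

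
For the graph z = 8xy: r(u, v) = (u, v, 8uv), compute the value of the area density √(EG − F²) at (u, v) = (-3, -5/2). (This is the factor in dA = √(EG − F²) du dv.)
√(EG − F²)|_{(-3, -5/2)} = sqrt(977)

E = 64*v^2 + 1, F = 64*u*v, G = 64*u^2 + 1, so EG − F² = 64*u^2 + 64*v^2 + 1. Taking the positive square root: √(EG − F²) = sqrt(64*u^2 + 64*v^2 + 1). At (u, v) = (-3, -5/2): sqrt(977).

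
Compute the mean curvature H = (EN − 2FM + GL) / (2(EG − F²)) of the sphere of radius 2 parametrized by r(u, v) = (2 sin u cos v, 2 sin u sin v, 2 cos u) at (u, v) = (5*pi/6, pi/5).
H = -1/2

With E = 4, F = 0, G = 4*sin(u)^2, L = -2*sin(u)/Abs(sin(u)), M = 0, N = -2*sin(u)^3/Abs(sin(u)), assemble
  H = (EN − 2FM + GL) / (2(EG − F²)) = -sin(u)/(2*Abs(sin(u))).
At (u, v) = (5*pi/6, pi/5): H = -1/2.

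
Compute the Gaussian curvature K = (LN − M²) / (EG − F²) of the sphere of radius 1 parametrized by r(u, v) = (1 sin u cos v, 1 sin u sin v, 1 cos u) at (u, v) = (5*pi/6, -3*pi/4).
K = 1

Coefficients of the first fundamental form: E = 1, F = 0, G = sin(u)^2.
Coefficients of the second fundamental form: L = -sin(u)/Abs(sin(u)), M = 0, N = -sin(u)^3/Abs(sin(u)).
Assemble K = (LN − M²)/(EG − F²) = 1. At (u, v) = (5*pi/6, -3*pi/4): K = 1.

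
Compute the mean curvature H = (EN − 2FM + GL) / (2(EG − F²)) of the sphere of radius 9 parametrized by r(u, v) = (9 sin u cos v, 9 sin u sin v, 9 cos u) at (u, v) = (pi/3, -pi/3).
H = -1/9

With E = 81, F = 0, G = 81*sin(u)^2, L = -9*sin(u)/Abs(sin(u)), M = 0, N = -9*sin(u)^3/Abs(sin(u)), assemble
  H = (EN − 2FM + GL) / (2(EG − F²)) = -sin(u)/(9*Abs(sin(u))).
At (u, v) = (pi/3, -pi/3): H = -1/9.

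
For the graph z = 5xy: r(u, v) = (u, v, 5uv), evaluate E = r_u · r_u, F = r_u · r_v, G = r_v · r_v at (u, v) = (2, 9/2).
E = 2029/4;  F = 225;  G = 101

Partials: r_u = (1, 0, 5*v), r_v = (0, 1, 5*u). As functions of (u, v):
  E = r_u · r_u = 25*v^2 + 1,
  F = r_u · r_v = 25*u*v,
  G = r_v · r_v = 25*u^2 + 1.
Evaluating at (u, v) = (2, 9/2): E = 2029/4, F = 225, G = 101.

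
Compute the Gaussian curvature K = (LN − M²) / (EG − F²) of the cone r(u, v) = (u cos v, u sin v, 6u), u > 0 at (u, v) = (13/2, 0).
K = 0

Coefficients of the first fundamental form: E = 37, F = 0, G = u^2.
Coefficients of the second fundamental form: L = 0, M = 0, N = 6*sqrt(37)*u^2/(37*Abs(u)).
Assemble K = (LN − M²)/(EG − F²) = 0. At (u, v) = (13/2, 0): K = 0.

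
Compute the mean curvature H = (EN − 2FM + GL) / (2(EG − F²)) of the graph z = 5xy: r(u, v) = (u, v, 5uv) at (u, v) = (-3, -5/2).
H = -7500*sqrt(1529)/2337841

With E = 25*v^2 + 1, F = 25*u*v, G = 25*u^2 + 1, L = 0, M = 5/sqrt(25*u^2 + 25*v^2 + 1), N = 0, assemble
  H = (EN − 2FM + GL) / (2(EG − F²)) = -125*u*v/(25*u^2 + 25*v^2 + 1)^(3/2).
At (u, v) = (-3, -5/2): H = -7500*sqrt(1529)/2337841.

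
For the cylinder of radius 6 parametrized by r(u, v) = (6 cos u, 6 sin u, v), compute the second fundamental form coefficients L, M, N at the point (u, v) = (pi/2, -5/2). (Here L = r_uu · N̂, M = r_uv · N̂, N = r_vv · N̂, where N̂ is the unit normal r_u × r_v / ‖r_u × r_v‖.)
L = -6;  M = 0;  N = 0

Compute the unit normal N̂(u, v) = (cos(u), sin(u), 0), and the second partials r_uu, r_uv, r_vv. Take dot products:
  L(u, v) = r_uu · N̂ = -6,
  M(u, v) = r_uv · N̂ = 0,
  N(u, v) = r_vv · N̂ = 0.
Evaluating at (u, v) = (pi/2, -5/2):
  L = -6, M = 0, N = 0.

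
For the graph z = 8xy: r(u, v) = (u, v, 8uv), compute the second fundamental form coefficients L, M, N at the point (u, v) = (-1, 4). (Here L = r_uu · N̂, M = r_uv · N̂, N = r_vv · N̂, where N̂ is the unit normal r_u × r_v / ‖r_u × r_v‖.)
L = 0;  M = 8/33;  N = 0

Compute the unit normal N̂(u, v) = (-8*v/sqrt(64*u^2 + 64*v^2 + 1), -8*u/sqrt(64*u^2 + 64*v^2 + 1), 1/sqrt(64*u^2 + 64*v^2 + 1)), and the second partials r_uu, r_uv, r_vv. Take dot products:
  L(u, v) = r_uu · N̂ = 0,
  M(u, v) = r_uv · N̂ = 8/sqrt(64*u^2 + 64*v^2 + 1),
  N(u, v) = r_vv · N̂ = 0.
Evaluating at (u, v) = (-1, 4):
  L = 0, M = 8/33, N = 0.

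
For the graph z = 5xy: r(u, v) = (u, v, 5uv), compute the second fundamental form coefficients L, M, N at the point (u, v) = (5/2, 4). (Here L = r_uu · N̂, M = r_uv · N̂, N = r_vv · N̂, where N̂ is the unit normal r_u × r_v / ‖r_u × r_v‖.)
L = 0;  M = 10*sqrt(2229)/2229;  N = 0

Compute the unit normal N̂(u, v) = (-5*v/sqrt(25*u^2 + 25*v^2 + 1), -5*u/sqrt(25*u^2 + 25*v^2 + 1), 1/sqrt(25*u^2 + 25*v^2 + 1)), and the second partials r_uu, r_uv, r_vv. Take dot products:
  L(u, v) = r_uu · N̂ = 0,
  M(u, v) = r_uv · N̂ = 5/sqrt(25*u^2 + 25*v^2 + 1),
  N(u, v) = r_vv · N̂ = 0.
Evaluating at (u, v) = (5/2, 4):
  L = 0, M = 10*sqrt(2229)/2229, N = 0.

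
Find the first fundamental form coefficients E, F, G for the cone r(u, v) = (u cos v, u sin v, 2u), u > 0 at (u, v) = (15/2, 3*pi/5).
E = 5;  F = 0;  G = 225/4

Partials: r_u = (cos(v), sin(v), 2), r_v = (-u*sin(v), u*cos(v), 0). As functions of (u, v):
  E = r_u · r_u = 5,
  F = r_u · r_v = 0,
  G = r_v · r_v = u^2.
Evaluating at (u, v) = (15/2, 3*pi/5): E = 5, F = 0, G = 225/4.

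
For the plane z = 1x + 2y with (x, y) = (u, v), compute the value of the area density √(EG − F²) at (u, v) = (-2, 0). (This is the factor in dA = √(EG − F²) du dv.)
√(EG − F²)|_{(-2, 0)} = sqrt(6)

E = 2, F = 2, G = 5, so EG − F² = 6. Taking the positive square root: √(EG − F²) = sqrt(6). At (u, v) = (-2, 0): sqrt(6).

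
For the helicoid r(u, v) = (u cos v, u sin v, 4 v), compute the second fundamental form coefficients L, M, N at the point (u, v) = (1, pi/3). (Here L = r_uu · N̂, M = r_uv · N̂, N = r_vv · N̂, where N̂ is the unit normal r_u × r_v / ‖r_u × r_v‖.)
L = 0;  M = -4*sqrt(17)/17;  N = 0

Compute the unit normal N̂(u, v) = (4*sin(v)/sqrt(u^2 + 16), -4*cos(v)/sqrt(u^2 + 16), u/sqrt(u^2 + 16)), and the second partials r_uu, r_uv, r_vv. Take dot products:
  L(u, v) = r_uu · N̂ = 0,
  M(u, v) = r_uv · N̂ = -4/sqrt(u^2 + 16),
  N(u, v) = r_vv · N̂ = 0.
Evaluating at (u, v) = (1, pi/3):
  L = 0, M = -4*sqrt(17)/17, N = 0.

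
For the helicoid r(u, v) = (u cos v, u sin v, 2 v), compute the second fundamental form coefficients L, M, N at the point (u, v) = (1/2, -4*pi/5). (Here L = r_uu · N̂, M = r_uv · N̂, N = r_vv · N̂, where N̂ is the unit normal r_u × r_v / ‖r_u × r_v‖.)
L = 0;  M = -4*sqrt(17)/17;  N = 0

Compute the unit normal N̂(u, v) = (2*sin(v)/sqrt(u^2 + 4), -2*cos(v)/sqrt(u^2 + 4), u/sqrt(u^2 + 4)), and the second partials r_uu, r_uv, r_vv. Take dot products:
  L(u, v) = r_uu · N̂ = 0,
  M(u, v) = r_uv · N̂ = -2/sqrt(u^2 + 4),
  N(u, v) = r_vv · N̂ = 0.
Evaluating at (u, v) = (1/2, -4*pi/5):
  L = 0, M = -4*sqrt(17)/17, N = 0.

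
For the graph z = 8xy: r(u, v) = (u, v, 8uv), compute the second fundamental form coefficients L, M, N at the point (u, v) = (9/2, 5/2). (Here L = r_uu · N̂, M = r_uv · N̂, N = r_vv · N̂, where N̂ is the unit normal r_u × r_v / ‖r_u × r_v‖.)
L = 0;  M = 8*sqrt(1697)/1697;  N = 0

Compute the unit normal N̂(u, v) = (-8*v/sqrt(64*u^2 + 64*v^2 + 1), -8*u/sqrt(64*u^2 + 64*v^2 + 1), 1/sqrt(64*u^2 + 64*v^2 + 1)), and the second partials r_uu, r_uv, r_vv. Take dot products:
  L(u, v) = r_uu · N̂ = 0,
  M(u, v) = r_uv · N̂ = 8/sqrt(64*u^2 + 64*v^2 + 1),
  N(u, v) = r_vv · N̂ = 0.
Evaluating at (u, v) = (9/2, 5/2):
  L = 0, M = 8*sqrt(1697)/1697, N = 0.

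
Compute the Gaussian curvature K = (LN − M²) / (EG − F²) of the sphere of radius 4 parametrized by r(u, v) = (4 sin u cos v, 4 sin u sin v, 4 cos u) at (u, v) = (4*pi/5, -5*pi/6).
K = 1/16

Coefficients of the first fundamental form: E = 16, F = 0, G = 16*sin(u)^2.
Coefficients of the second fundamental form: L = -4*sin(u)/Abs(sin(u)), M = 0, N = -4*sin(u)^3/Abs(sin(u)).
Assemble K = (LN − M²)/(EG − F²) = 1/16. At (u, v) = (4*pi/5, -5*pi/6): K = 1/16.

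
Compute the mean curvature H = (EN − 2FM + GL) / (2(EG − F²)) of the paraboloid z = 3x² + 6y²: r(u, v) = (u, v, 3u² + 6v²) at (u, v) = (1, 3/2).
H = 63/361

With E = 36*u^2 + 1, F = 72*u*v, G = 144*v^2 + 1, L = 6/sqrt(36*u^2 + 144*v^2 + 1), M = 0, N = 12/sqrt(36*u^2 + 144*v^2 + 1), assemble
  H = (EN − 2FM + GL) / (2(EG − F²)) = 9*(24*u^2 + 48*v^2 + 1)/(36*u^2 + 144*v^2 + 1)^(3/2).
At (u, v) = (1, 3/2): H = 63/361.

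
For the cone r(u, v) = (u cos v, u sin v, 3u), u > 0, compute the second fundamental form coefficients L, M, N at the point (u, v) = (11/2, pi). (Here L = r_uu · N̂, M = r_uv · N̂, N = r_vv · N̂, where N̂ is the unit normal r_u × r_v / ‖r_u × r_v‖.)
L = 0;  M = 0;  N = 33*sqrt(10)/20

Compute the unit normal N̂(u, v) = (-3*sqrt(10)*u*cos(v)/(10*Abs(u)), -3*sqrt(10)*u*sin(v)/(10*Abs(u)), sqrt(10)*u/(10*Abs(u))), and the second partials r_uu, r_uv, r_vv. Take dot products:
  L(u, v) = r_uu · N̂ = 0,
  M(u, v) = r_uv · N̂ = 0,
  N(u, v) = r_vv · N̂ = 3*sqrt(10)*u^2/(10*Abs(u)).
Evaluating at (u, v) = (11/2, pi):
  L = 0, M = 0, N = 33*sqrt(10)/20.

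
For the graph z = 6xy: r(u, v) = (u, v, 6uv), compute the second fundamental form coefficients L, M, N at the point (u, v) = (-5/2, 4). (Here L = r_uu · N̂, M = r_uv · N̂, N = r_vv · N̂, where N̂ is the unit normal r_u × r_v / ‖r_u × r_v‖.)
L = 0;  M = 3*sqrt(802)/401;  N = 0

Compute the unit normal N̂(u, v) = (-6*v/sqrt(36*u^2 + 36*v^2 + 1), -6*u/sqrt(36*u^2 + 36*v^2 + 1), 1/sqrt(36*u^2 + 36*v^2 + 1)), and the second partials r_uu, r_uv, r_vv. Take dot products:
  L(u, v) = r_uu · N̂ = 0,
  M(u, v) = r_uv · N̂ = 6/sqrt(36*u^2 + 36*v^2 + 1),
  N(u, v) = r_vv · N̂ = 0.
Evaluating at (u, v) = (-5/2, 4):
  L = 0, M = 3*sqrt(802)/401, N = 0.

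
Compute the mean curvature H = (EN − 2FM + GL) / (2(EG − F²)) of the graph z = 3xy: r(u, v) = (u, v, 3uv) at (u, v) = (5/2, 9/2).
H = -1215*sqrt(958)/458882

With E = 9*v^2 + 1, F = 9*u*v, G = 9*u^2 + 1, L = 0, M = 3/sqrt(9*u^2 + 9*v^2 + 1), N = 0, assemble
  H = (EN − 2FM + GL) / (2(EG − F²)) = -27*u*v/(9*u^2 + 9*v^2 + 1)^(3/2).
At (u, v) = (5/2, 9/2): H = -1215*sqrt(958)/458882.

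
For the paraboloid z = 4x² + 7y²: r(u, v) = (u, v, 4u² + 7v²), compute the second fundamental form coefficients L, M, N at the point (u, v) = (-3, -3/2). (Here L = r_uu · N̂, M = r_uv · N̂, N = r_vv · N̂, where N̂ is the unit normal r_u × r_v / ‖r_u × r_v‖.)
L = 4*sqrt(1018)/509;  M = 0;  N = 7*sqrt(1018)/509

Compute the unit normal N̂(u, v) = (-8*u/sqrt(64*u^2 + 196*v^2 + 1), -14*v/sqrt(64*u^2 + 196*v^2 + 1), 1/sqrt(64*u^2 + 196*v^2 + 1)), and the second partials r_uu, r_uv, r_vv. Take dot products:
  L(u, v) = r_uu · N̂ = 8/sqrt(64*u^2 + 196*v^2 + 1),
  M(u, v) = r_uv · N̂ = 0,
  N(u, v) = r_vv · N̂ = 14/sqrt(64*u^2 + 196*v^2 + 1).
Evaluating at (u, v) = (-3, -3/2):
  L = 4*sqrt(1018)/509, M = 0, N = 7*sqrt(1018)/509.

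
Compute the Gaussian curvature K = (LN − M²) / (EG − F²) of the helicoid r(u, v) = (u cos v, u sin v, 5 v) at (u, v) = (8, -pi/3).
K = -25/7921

Coefficients of the first fundamental form: E = 1, F = 0, G = u^2 + 25.
Coefficients of the second fundamental form: L = 0, M = -5/sqrt(u^2 + 25), N = 0.
Assemble K = (LN − M²)/(EG − F²) = -25/(u^2 + 25)^2. At (u, v) = (8, -pi/3): K = -25/7921.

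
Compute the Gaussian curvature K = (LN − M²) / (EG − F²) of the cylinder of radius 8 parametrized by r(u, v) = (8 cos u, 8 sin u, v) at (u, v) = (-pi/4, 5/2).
K = 0

Coefficients of the first fundamental form: E = 64, F = 0, G = 1.
Coefficients of the second fundamental form: L = -8, M = 0, N = 0.
Assemble K = (LN − M²)/(EG − F²) = 0. At (u, v) = (-pi/4, 5/2): K = 0.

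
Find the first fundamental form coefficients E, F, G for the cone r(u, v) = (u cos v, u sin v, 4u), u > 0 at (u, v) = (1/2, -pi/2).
E = 17;  F = 0;  G = 1/4

Partials: r_u = (cos(v), sin(v), 4), r_v = (-u*sin(v), u*cos(v), 0). As functions of (u, v):
  E = r_u · r_u = 17,
  F = r_u · r_v = 0,
  G = r_v · r_v = u^2.
Evaluating at (u, v) = (1/2, -pi/2): E = 17, F = 0, G = 1/4.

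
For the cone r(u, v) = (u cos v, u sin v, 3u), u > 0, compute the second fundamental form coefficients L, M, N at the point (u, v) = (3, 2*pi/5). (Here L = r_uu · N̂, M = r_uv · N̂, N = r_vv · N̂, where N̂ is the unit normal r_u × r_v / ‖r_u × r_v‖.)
L = 0;  M = 0;  N = 9*sqrt(10)/10

Compute the unit normal N̂(u, v) = (-3*sqrt(10)*u*cos(v)/(10*Abs(u)), -3*sqrt(10)*u*sin(v)/(10*Abs(u)), sqrt(10)*u/(10*Abs(u))), and the second partials r_uu, r_uv, r_vv. Take dot products:
  L(u, v) = r_uu · N̂ = 0,
  M(u, v) = r_uv · N̂ = 0,
  N(u, v) = r_vv · N̂ = 3*sqrt(10)*u^2/(10*Abs(u)).
Evaluating at (u, v) = (3, 2*pi/5):
  L = 0, M = 0, N = 9*sqrt(10)/10.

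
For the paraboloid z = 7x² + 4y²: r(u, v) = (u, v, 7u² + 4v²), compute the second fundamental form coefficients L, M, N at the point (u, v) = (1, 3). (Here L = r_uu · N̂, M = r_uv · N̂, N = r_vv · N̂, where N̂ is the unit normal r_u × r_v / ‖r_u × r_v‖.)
L = 14*sqrt(773)/773;  M = 0;  N = 8*sqrt(773)/773

Compute the unit normal N̂(u, v) = (-14*u/sqrt(196*u^2 + 64*v^2 + 1), -8*v/sqrt(196*u^2 + 64*v^2 + 1), 1/sqrt(196*u^2 + 64*v^2 + 1)), and the second partials r_uu, r_uv, r_vv. Take dot products:
  L(u, v) = r_uu · N̂ = 14/sqrt(196*u^2 + 64*v^2 + 1),
  M(u, v) = r_uv · N̂ = 0,
  N(u, v) = r_vv · N̂ = 8/sqrt(196*u^2 + 64*v^2 + 1).
Evaluating at (u, v) = (1, 3):
  L = 14*sqrt(773)/773, M = 0, N = 8*sqrt(773)/773.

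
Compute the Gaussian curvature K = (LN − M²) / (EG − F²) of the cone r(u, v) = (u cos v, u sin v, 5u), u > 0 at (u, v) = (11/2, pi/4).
K = 0

Coefficients of the first fundamental form: E = 26, F = 0, G = u^2.
Coefficients of the second fundamental form: L = 0, M = 0, N = 5*sqrt(26)*u^2/(26*Abs(u)).
Assemble K = (LN − M²)/(EG − F²) = 0. At (u, v) = (11/2, pi/4): K = 0.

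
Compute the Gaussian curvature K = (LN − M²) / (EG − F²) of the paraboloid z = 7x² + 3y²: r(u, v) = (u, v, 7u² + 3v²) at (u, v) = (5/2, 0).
K = 21/375769

Coefficients of the first fundamental form: E = 196*u^2 + 1, F = 84*u*v, G = 36*v^2 + 1.
Coefficients of the second fundamental form: L = 14/sqrt(196*u^2 + 36*v^2 + 1), M = 0, N = 6/sqrt(196*u^2 + 36*v^2 + 1).
Assemble K = (LN − M²)/(EG − F²) = 84/(38416*u^4 + 14112*u^2*v^2 + 392*u^2 + 1296*v^4 + 72*v^2 + 1). At (u, v) = (5/2, 0): K = 21/375769.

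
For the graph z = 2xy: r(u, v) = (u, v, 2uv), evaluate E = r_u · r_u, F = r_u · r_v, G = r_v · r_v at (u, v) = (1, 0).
E = 1;  F = 0;  G = 5

Partials: r_u = (1, 0, 2*v), r_v = (0, 1, 2*u). As functions of (u, v):
  E = r_u · r_u = 4*v^2 + 1,
  F = r_u · r_v = 4*u*v,
  G = r_v · r_v = 4*u^2 + 1.
Evaluating at (u, v) = (1, 0): E = 1, F = 0, G = 5.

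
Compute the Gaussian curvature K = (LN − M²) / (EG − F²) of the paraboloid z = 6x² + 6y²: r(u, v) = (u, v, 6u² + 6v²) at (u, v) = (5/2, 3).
K = 144/4826809

Coefficients of the first fundamental form: E = 144*u^2 + 1, F = 144*u*v, G = 144*v^2 + 1.
Coefficients of the second fundamental form: L = 12/sqrt(144*u^2 + 144*v^2 + 1), M = 0, N = 12/sqrt(144*u^2 + 144*v^2 + 1).
Assemble K = (LN − M²)/(EG − F²) = 144/(20736*u^4 + 41472*u^2*v^2 + 288*u^2 + 20736*v^4 + 288*v^2 + 1). At (u, v) = (5/2, 3): K = 144/4826809.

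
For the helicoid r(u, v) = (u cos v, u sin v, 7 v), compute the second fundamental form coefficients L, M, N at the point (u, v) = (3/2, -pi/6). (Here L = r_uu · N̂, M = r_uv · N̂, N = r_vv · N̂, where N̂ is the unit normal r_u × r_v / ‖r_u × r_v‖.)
L = 0;  M = -14*sqrt(205)/205;  N = 0

Compute the unit normal N̂(u, v) = (7*sin(v)/sqrt(u^2 + 49), -7*cos(v)/sqrt(u^2 + 49), u/sqrt(u^2 + 49)), and the second partials r_uu, r_uv, r_vv. Take dot products:
  L(u, v) = r_uu · N̂ = 0,
  M(u, v) = r_uv · N̂ = -7/sqrt(u^2 + 49),
  N(u, v) = r_vv · N̂ = 0.
Evaluating at (u, v) = (3/2, -pi/6):
  L = 0, M = -14*sqrt(205)/205, N = 0.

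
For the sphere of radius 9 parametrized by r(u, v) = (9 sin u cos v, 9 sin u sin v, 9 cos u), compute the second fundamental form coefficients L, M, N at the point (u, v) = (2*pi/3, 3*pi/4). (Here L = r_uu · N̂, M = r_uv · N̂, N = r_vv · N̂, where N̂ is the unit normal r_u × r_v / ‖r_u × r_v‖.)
L = -9;  M = 0;  N = -27/4

Compute the unit normal N̂(u, v) = (sin(u)^2*cos(v)/Abs(sin(u)), sin(u)^2*sin(v)/Abs(sin(u)), sin(2*u)/(2*Abs(sin(u)))), and the second partials r_uu, r_uv, r_vv. Take dot products:
  L(u, v) = r_uu · N̂ = -9*sin(u)/Abs(sin(u)),
  M(u, v) = r_uv · N̂ = 0,
  N(u, v) = r_vv · N̂ = -9*sin(u)^3/Abs(sin(u)).
Evaluating at (u, v) = (2*pi/3, 3*pi/4):
  L = -9, M = 0, N = -27/4.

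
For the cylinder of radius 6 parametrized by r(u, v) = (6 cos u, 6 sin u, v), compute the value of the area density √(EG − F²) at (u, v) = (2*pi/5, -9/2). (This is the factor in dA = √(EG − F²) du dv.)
√(EG − F²)|_{(2*pi/5, -9/2)} = 6

E = 36, F = 0, G = 1, so EG − F² = 36. Taking the positive square root: √(EG − F²) = 6. At (u, v) = (2*pi/5, -9/2): 6.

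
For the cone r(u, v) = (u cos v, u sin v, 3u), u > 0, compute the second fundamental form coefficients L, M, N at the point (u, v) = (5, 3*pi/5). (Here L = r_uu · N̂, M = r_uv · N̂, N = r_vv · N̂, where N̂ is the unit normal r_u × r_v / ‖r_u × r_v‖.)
L = 0;  M = 0;  N = 3*sqrt(10)/2

Compute the unit normal N̂(u, v) = (-3*sqrt(10)*u*cos(v)/(10*Abs(u)), -3*sqrt(10)*u*sin(v)/(10*Abs(u)), sqrt(10)*u/(10*Abs(u))), and the second partials r_uu, r_uv, r_vv. Take dot products:
  L(u, v) = r_uu · N̂ = 0,
  M(u, v) = r_uv · N̂ = 0,
  N(u, v) = r_vv · N̂ = 3*sqrt(10)*u^2/(10*Abs(u)).
Evaluating at (u, v) = (5, 3*pi/5):
  L = 0, M = 0, N = 3*sqrt(10)/2.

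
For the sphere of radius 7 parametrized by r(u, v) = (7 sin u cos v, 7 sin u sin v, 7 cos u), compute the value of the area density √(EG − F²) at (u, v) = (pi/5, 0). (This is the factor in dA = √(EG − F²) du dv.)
√(EG − F²)|_{(pi/5, 0)} = 49*sqrt(10 - 2*sqrt(5))/4

E = 49, F = 0, G = 49*sin(u)^2, so EG − F² = 2401*sin(u)^2. Taking the positive square root: √(EG − F²) = 49*Abs(sin(u)). At (u, v) = (pi/5, 0): 49*sqrt(10 - 2*sqrt(5))/4.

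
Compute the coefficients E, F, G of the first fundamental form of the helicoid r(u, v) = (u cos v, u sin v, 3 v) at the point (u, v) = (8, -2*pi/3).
E = 1;  F = 0;  G = 73

Partials: r_u = (cos(v), sin(v), 0), r_v = (-u*sin(v), u*cos(v), 3). As functions of (u, v):
  E = r_u · r_u = 1,
  F = r_u · r_v = 0,
  G = r_v · r_v = u^2 + 9.
Evaluating at (u, v) = (8, -2*pi/3): E = 1, F = 0, G = 73.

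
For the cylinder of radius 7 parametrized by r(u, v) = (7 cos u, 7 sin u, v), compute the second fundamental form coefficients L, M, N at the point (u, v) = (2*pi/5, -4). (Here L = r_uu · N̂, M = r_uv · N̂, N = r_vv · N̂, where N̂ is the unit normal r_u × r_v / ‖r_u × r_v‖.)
L = -7;  M = 0;  N = 0

Compute the unit normal N̂(u, v) = (cos(u), sin(u), 0), and the second partials r_uu, r_uv, r_vv. Take dot products:
  L(u, v) = r_uu · N̂ = -7,
  M(u, v) = r_uv · N̂ = 0,
  N(u, v) = r_vv · N̂ = 0.
Evaluating at (u, v) = (2*pi/5, -4):
  L = -7, M = 0, N = 0.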